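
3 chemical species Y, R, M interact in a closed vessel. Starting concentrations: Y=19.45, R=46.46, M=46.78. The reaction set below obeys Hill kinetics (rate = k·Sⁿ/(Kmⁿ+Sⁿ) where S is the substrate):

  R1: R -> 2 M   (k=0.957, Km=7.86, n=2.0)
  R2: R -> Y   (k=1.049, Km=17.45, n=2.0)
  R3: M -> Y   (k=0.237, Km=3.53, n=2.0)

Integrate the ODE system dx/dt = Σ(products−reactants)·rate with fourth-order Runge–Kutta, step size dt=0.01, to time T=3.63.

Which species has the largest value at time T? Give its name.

RK4 with dt=0.01: 363 steps to T=3.63. Trajectory (selected grid times):
t=0.00: Y=19.45 R=46.46 M=46.78
t=0.40: Y=19.91 R=45.72 M=47.43
t=0.81: Y=20.38 R=44.97 M=48.09
t=1.21: Y=20.84 R=44.23 M=48.74
t=1.61: Y=21.30 R=43.50 M=49.39
t=2.02: Y=21.76 R=42.75 M=50.05
t=2.42: Y=22.22 R=42.02 M=50.70
t=2.82: Y=22.67 R=41.29 M=51.34
t=3.23: Y=23.13 R=40.55 M=52.00
t=3.63: Y=23.58 R=39.83 M=52.65
At T=3.63: Y=23.58 R=39.83 M=52.65; the largest is M.

Dominant species at T: M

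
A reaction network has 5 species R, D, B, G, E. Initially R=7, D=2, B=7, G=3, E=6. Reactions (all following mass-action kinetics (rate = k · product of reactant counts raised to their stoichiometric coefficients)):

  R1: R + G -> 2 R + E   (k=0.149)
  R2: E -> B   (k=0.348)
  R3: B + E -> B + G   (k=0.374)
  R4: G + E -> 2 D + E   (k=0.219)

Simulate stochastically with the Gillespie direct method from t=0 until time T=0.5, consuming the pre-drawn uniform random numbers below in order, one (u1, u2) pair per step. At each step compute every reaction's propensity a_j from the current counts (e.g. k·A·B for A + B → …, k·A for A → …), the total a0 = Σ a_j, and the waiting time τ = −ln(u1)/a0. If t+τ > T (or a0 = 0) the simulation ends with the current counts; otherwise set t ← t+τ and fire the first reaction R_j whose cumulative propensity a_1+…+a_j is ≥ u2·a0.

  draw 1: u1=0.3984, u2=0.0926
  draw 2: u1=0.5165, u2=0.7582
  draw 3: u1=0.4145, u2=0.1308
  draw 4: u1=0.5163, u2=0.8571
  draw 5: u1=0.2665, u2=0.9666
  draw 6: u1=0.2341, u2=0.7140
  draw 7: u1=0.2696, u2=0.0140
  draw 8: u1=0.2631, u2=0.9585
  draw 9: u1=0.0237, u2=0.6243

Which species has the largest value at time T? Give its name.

Dominant species at T: R

t=0.000: R=7 D=2 B=7 G=3 E=6
Draw 1: a1=3.129, a2=2.088, a3=15.708, a4=3.942, a0=24.867; τ=−ln(0.3984)/24.867=0.037 → t=0.037; u2·a0=0.0926·24.867=2.303 ≤ a1=3.129 → R1 fires; R=8 D=2 B=7 G=2 E=7
Draw 2: a1=2.384, a2=2.436, a3=18.326, a4=3.066, a0=26.212; τ=−ln(0.5165)/26.212=0.025 → t=0.062; u2·a0=0.7582·26.212=19.874; a1+a2=4.820 < 19.874 ≤ a1+…+a3=23.146 → R3 fires; R=8 D=2 B=7 G=3 E=6
Draw 3: a1=3.576, a2=2.088, a3=15.708, a4=3.942, a0=25.314; τ=−ln(0.4145)/25.314=0.035 → t=0.097; u2·a0=0.1308·25.314=3.311 ≤ a1=3.576 → R1 fires; R=9 D=2 B=7 G=2 E=7
Draw 4: a1=2.682, a2=2.436, a3=18.326, a4=3.066, a0=26.510; τ=−ln(0.5163)/26.510=0.025 → t=0.122; u2·a0=0.8571·26.510=22.722; a1+a2=5.118 < 22.722 ≤ a1+…+a3=23.444 → R3 fires; R=9 D=2 B=7 G=3 E=6
Draw 5: a1=4.023, a2=2.088, a3=15.708, a4=3.942, a0=25.761; τ=−ln(0.2665)/25.761=0.051 → t=0.173; u2·a0=0.9666·25.761=24.901; a1+…+a3=21.819 < 24.901 ≤ a1+…+a4=25.761 → R4 fires; R=9 D=4 B=7 G=2 E=6
Draw 6: a1=2.682, a2=2.088, a3=15.708, a4=2.628, a0=23.106; τ=−ln(0.2341)/23.106=0.063 → t=0.236; u2·a0=0.7140·23.106=16.498; a1+a2=4.770 < 16.498 ≤ a1+…+a3=20.478 → R3 fires; R=9 D=4 B=7 G=3 E=5
Draw 7: a1=4.023, a2=1.740, a3=13.090, a4=3.285, a0=22.138; τ=−ln(0.2696)/22.138=0.059 → t=0.295; u2·a0=0.0140·22.138=0.310 ≤ a1=4.023 → R1 fires; R=10 D=4 B=7 G=2 E=6
Draw 8: a1=2.980, a2=2.088, a3=15.708, a4=2.628, a0=23.404; τ=−ln(0.2631)/23.404=0.057 → t=0.352; u2·a0=0.9585·23.404=22.433; a1+…+a3=20.776 < 22.433 ≤ a1+…+a4=23.404 → R4 fires; R=10 D=6 B=7 G=1 E=6
Draw 9: a1=1.490, a2=2.088, a3=15.708, a4=1.314, a0=20.600; τ=−ln(0.0237)/20.600=0.182 → t=0.534 > T=0.5: stop.
At T=0.5: R=10 D=6 B=7 G=1 E=6; the largest is R.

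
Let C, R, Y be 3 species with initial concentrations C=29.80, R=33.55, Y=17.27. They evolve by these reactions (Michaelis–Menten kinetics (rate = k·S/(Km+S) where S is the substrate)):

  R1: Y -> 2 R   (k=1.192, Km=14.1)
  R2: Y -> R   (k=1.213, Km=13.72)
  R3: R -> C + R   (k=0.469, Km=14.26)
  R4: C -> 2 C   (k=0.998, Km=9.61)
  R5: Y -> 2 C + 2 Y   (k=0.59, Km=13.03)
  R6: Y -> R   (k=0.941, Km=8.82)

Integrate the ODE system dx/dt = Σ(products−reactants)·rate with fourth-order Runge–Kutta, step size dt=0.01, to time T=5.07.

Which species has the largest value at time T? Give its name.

Dominant species at T: R

RK4 with dt=0.01: 507 steps to T=5.07. Trajectory (selected grid times):
t=0.00: C=29.80 R=33.55 Y=17.27
t=0.56: C=30.78 R=35.00 Y=16.37
t=1.13: C=31.78 R=36.43 Y=15.48
t=1.69: C=32.75 R=37.81 Y=14.63
t=2.25: C=33.72 R=39.15 Y=13.79
t=2.82: C=34.70 R=40.48 Y=12.97
t=3.38: C=35.66 R=41.74 Y=12.18
t=3.94: C=36.61 R=42.96 Y=11.42
t=4.51: C=37.58 R=44.17 Y=10.67
t=5.07: C=38.51 R=45.31 Y=9.96
At T=5.07: C=38.51 R=45.31 Y=9.96; the largest is R.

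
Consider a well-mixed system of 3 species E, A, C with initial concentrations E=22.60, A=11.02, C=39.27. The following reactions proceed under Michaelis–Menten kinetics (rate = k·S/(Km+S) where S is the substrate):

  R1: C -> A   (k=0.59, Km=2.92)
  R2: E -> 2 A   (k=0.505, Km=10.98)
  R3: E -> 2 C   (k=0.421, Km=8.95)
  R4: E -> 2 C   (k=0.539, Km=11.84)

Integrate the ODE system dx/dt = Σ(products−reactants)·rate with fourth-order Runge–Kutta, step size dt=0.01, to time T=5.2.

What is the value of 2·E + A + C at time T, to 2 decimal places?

Value at T = 95.49

Check how each reaction changes W = 2·E + A + C (weight of products minus weight of reactants):
R1: C -> A: (1·1) − (1·1) = 1 − 1 = 0
R2: E -> 2 A: (1·2) − (2·1) = 2 − 2 = 0
R3: E -> 2 C: (1·2) − (2·1) = 2 − 2 = 0
R4: E -> 2 C: (1·2) − (2·1) = 2 − 2 = 0
Every reaction leaves W unchanged, so W is conserved and no simulation is needed: W(T) = W(0) = 2·22.60 + 11.02 + 39.27 = 95.49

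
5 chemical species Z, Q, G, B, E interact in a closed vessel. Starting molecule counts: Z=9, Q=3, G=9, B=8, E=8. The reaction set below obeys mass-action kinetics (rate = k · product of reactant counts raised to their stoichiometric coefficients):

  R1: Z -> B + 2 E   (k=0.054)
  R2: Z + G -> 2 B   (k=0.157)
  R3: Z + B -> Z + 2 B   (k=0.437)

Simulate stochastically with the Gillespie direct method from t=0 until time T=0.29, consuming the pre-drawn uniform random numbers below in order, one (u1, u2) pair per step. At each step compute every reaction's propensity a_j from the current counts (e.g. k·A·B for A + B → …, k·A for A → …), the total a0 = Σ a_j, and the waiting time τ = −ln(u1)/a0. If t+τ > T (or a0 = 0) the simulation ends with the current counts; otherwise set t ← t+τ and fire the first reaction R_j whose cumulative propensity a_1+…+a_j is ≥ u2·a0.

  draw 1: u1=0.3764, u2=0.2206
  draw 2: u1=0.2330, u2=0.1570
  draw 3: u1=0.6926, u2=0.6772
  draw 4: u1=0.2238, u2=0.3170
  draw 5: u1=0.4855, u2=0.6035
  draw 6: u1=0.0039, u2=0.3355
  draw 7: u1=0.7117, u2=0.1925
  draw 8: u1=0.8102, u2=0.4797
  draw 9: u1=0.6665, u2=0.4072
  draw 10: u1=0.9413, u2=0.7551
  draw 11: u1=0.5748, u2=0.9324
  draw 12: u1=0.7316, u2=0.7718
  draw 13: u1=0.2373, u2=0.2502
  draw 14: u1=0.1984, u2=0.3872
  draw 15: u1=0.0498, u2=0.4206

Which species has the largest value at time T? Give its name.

Dominant species at T: B

t=0.000: Z=9 Q=3 G=9 B=8 E=8
Draw 1: a1=0.486, a2=12.717, a3=31.464, a0=44.667; τ=−ln(0.3764)/44.667=0.022 → t=0.022; u2·a0=0.2206·44.667=9.854; a1=0.486 < 9.854 ≤ a1+a2=13.203 → R2 fires; Z=8 Q=3 G=8 B=10 E=8
Draw 2: a1=0.432, a2=10.048, a3=34.960, a0=45.440; τ=−ln(0.2330)/45.440=0.032 → t=0.054; u2·a0=0.1570·45.440=7.134; a1=0.432 < 7.134 ≤ a1+a2=10.480 → R2 fires; Z=7 Q=3 G=7 B=12 E=8
Draw 3: a1=0.378, a2=7.693, a3=36.708, a0=44.779; τ=−ln(0.6926)/44.779=0.008 → t=0.062; u2·a0=0.6772·44.779=30.324; a1+a2=8.071 < 30.324 ≤ a1+…+a3=44.779 → R3 fires; Z=7 Q=3 G=7 B=13 E=8
Draw 4: a1=0.378, a2=7.693, a3=39.767, a0=47.838; τ=−ln(0.2238)/47.838=0.031 → t=0.093; u2·a0=0.3170·47.838=15.165; a1+a2=8.071 < 15.165 ≤ a1+…+a3=47.838 → R3 fires; Z=7 Q=3 G=7 B=14 E=8
Draw 5: a1=0.378, a2=7.693, a3=42.826, a0=50.897; τ=−ln(0.4855)/50.897=0.014 → t=0.108; u2·a0=0.6035·50.897=30.716; a1+a2=8.071 < 30.716 ≤ a1+…+a3=50.897 → R3 fires; Z=7 Q=3 G=7 B=15 E=8
Draw 6: a1=0.378, a2=7.693, a3=45.885, a0=53.956; τ=−ln(0.0039)/53.956=0.103 → t=0.210; u2·a0=0.3355·53.956=18.102; a1+a2=8.071 < 18.102 ≤ a1+…+a3=53.956 → R3 fires; Z=7 Q=3 G=7 B=16 E=8
Draw 7: a1=0.378, a2=7.693, a3=48.944, a0=57.015; τ=−ln(0.7117)/57.015=0.006 → t=0.216; u2·a0=0.1925·57.015=10.975; a1+a2=8.071 < 10.975 ≤ a1+…+a3=57.015 → R3 fires; Z=7 Q=3 G=7 B=17 E=8
Draw 8: a1=0.378, a2=7.693, a3=52.003, a0=60.074; τ=−ln(0.8102)/60.074=0.004 → t=0.220; u2·a0=0.4797·60.074=28.817; a1+a2=8.071 < 28.817 ≤ a1+…+a3=60.074 → R3 fires; Z=7 Q=3 G=7 B=18 E=8
Draw 9: a1=0.378, a2=7.693, a3=55.062, a0=63.133; τ=−ln(0.6665)/63.133=0.006 → t=0.226; u2·a0=0.4072·63.133=25.708; a1+a2=8.071 < 25.708 ≤ a1+…+a3=63.133 → R3 fires; Z=7 Q=3 G=7 B=19 E=8
Draw 10: a1=0.378, a2=7.693, a3=58.121, a0=66.192; τ=−ln(0.9413)/66.192=0.001 → t=0.227; u2·a0=0.7551·66.192=49.982; a1+a2=8.071 < 49.982 ≤ a1+…+a3=66.192 → R3 fires; Z=7 Q=3 G=7 B=20 E=8
Draw 11: a1=0.378, a2=7.693, a3=61.180, a0=69.251; τ=−ln(0.5748)/69.251=0.008 → t=0.235; u2·a0=0.9324·69.251=64.570; a1+a2=8.071 < 64.570 ≤ a1+…+a3=69.251 → R3 fires; Z=7 Q=3 G=7 B=21 E=8
Draw 12: a1=0.378, a2=7.693, a3=64.239, a0=72.310; τ=−ln(0.7316)/72.310=0.004 → t=0.240; u2·a0=0.7718·72.310=55.809; a1+a2=8.071 < 55.809 ≤ a1+…+a3=72.310 → R3 fires; Z=7 Q=3 G=7 B=22 E=8
Draw 13: a1=0.378, a2=7.693, a3=67.298, a0=75.369; τ=−ln(0.2373)/75.369=0.019 → t=0.259; u2·a0=0.2502·75.369=18.857; a1+a2=8.071 < 18.857 ≤ a1+…+a3=75.369 → R3 fires; Z=7 Q=3 G=7 B=23 E=8
Draw 14: a1=0.378, a2=7.693, a3=70.357, a0=78.428; τ=−ln(0.1984)/78.428=0.021 → t=0.279; u2·a0=0.3872·78.428=30.367; a1+a2=8.071 < 30.367 ≤ a1+…+a3=78.428 → R3 fires; Z=7 Q=3 G=7 B=24 E=8
Draw 15: a1=0.378, a2=7.693, a3=73.416, a0=81.487; τ=−ln(0.0498)/81.487=0.037 → t=0.316 > T=0.29: stop.
At T=0.29: Z=7 Q=3 G=7 B=24 E=8; the largest is B.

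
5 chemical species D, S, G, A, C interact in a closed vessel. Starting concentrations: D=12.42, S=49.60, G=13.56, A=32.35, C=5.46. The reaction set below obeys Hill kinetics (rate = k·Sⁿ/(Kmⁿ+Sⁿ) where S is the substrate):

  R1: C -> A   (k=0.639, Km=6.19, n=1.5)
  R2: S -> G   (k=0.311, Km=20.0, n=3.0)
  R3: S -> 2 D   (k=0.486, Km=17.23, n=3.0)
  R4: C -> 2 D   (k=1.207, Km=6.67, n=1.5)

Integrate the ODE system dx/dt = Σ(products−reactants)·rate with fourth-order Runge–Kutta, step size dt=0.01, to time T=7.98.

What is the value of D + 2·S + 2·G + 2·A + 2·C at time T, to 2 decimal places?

Check how each reaction changes W = D + 2·S + 2·G + 2·A + 2·C (weight of products minus weight of reactants):
R1: C -> A: (2·1) − (2·1) = 2 − 2 = 0
R2: S -> G: (2·1) − (2·1) = 2 − 2 = 0
R3: S -> 2 D: (1·2) − (2·1) = 2 − 2 = 0
R4: C -> 2 D: (1·2) − (2·1) = 2 − 2 = 0
Every reaction leaves W unchanged, so W is conserved and no simulation is needed: W(T) = W(0) = 12.42 + 2·49.60 + 2·13.56 + 2·32.35 + 2·5.46 = 214.36

Value at T = 214.36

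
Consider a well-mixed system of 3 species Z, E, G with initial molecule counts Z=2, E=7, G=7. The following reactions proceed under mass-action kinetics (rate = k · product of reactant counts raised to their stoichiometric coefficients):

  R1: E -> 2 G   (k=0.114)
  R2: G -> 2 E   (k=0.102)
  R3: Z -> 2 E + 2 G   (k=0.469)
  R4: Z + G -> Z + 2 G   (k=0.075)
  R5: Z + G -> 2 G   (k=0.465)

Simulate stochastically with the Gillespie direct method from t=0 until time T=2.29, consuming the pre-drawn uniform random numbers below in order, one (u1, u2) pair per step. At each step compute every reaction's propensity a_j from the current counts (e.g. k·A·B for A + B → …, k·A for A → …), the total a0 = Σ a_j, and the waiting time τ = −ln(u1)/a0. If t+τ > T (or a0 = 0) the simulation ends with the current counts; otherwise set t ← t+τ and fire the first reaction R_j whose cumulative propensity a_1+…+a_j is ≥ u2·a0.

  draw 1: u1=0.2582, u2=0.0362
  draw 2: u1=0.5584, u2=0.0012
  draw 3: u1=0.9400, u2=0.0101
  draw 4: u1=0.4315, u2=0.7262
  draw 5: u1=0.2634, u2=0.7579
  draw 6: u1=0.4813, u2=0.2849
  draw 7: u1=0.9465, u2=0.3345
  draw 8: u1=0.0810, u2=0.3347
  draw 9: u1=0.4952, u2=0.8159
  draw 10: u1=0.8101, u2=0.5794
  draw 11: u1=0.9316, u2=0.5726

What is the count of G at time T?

G at T = 13

t=0.000: Z=2 E=7 G=7
Draw 1: a1=0.798, a2=0.714, a3=0.938, a4=1.050, a5=6.510, a0=10.010; τ=−ln(0.2582)/10.010=0.135 → t=0.135; u2·a0=0.0362·10.010=0.362 ≤ a1=0.798 → R1 fires; Z=2 E=6 G=9
Draw 2: a1=0.684, a2=0.918, a3=0.938, a4=1.350, a5=8.370, a0=12.260; τ=−ln(0.5584)/12.260=0.048 → t=0.183; u2·a0=0.0012·12.260=0.015 ≤ a1=0.684 → R1 fires; Z=2 E=5 G=11
Draw 3: a1=0.570, a2=1.122, a3=0.938, a4=1.650, a5=10.230, a0=14.510; τ=−ln(0.9400)/14.510=0.004 → t=0.187; u2·a0=0.0101·14.510=0.147 ≤ a1=0.570 → R1 fires; Z=2 E=4 G=13
Draw 4: a1=0.456, a2=1.326, a3=0.938, a4=1.950, a5=12.090, a0=16.760; τ=−ln(0.4315)/16.760=0.050 → t=0.237; u2·a0=0.7262·16.760=12.171; a1+…+a4=4.670 < 12.171 ≤ a1+…+a5=16.760 → R5 fires; Z=1 E=4 G=14
Draw 5: a1=0.456, a2=1.428, a3=0.469, a4=1.050, a5=6.510, a0=9.913; τ=−ln(0.2634)/9.913=0.135 → t=0.372; u2·a0=0.7579·9.913=7.513; a1+…+a4=3.403 < 7.513 ≤ a1+…+a5=9.913 → R5 fires; Z=0 E=4 G=15
Draw 6: a1=0.456, a2=1.530, a3=0.000, a4=0.000, a5=0.000, a0=1.986; τ=−ln(0.4813)/1.986=0.368 → t=0.740; u2·a0=0.2849·1.986=0.566; a1=0.456 < 0.566 ≤ a1+a2=1.986 → R2 fires; Z=0 E=6 G=14
Draw 7: a1=0.684, a2=1.428, a3=0.000, a4=0.000, a5=0.000, a0=2.112; τ=−ln(0.9465)/2.112=0.026 → t=0.766; u2·a0=0.3345·2.112=0.706; a1=0.684 < 0.706 ≤ a1+a2=2.112 → R2 fires; Z=0 E=8 G=13
Draw 8: a1=0.912, a2=1.326, a3=0.000, a4=0.000, a5=0.000, a0=2.238; τ=−ln(0.0810)/2.238=1.123 → t=1.889; u2·a0=0.3347·2.238=0.749 ≤ a1=0.912 → R1 fires; Z=0 E=7 G=15
Draw 9: a1=0.798, a2=1.530, a3=0.000, a4=0.000, a5=0.000, a0=2.328; τ=−ln(0.4952)/2.328=0.302 → t=2.191; u2·a0=0.8159·2.328=1.899; a1=0.798 < 1.899 ≤ a1+a2=2.328 → R2 fires; Z=0 E=9 G=14
Draw 10: a1=1.026, a2=1.428, a3=0.000, a4=0.000, a5=0.000, a0=2.454; τ=−ln(0.8101)/2.454=0.086 → t=2.277; u2·a0=0.5794·2.454=1.422; a1=1.026 < 1.422 ≤ a1+a2=2.454 → R2 fires; Z=0 E=11 G=13
Draw 11: a1=1.254, a2=1.326, a3=0.000, a4=0.000, a5=0.000, a0=2.580; τ=−ln(0.9316)/2.580=0.027 → t=2.304 > T=2.29: stop.
Read off G at T=2.29: 13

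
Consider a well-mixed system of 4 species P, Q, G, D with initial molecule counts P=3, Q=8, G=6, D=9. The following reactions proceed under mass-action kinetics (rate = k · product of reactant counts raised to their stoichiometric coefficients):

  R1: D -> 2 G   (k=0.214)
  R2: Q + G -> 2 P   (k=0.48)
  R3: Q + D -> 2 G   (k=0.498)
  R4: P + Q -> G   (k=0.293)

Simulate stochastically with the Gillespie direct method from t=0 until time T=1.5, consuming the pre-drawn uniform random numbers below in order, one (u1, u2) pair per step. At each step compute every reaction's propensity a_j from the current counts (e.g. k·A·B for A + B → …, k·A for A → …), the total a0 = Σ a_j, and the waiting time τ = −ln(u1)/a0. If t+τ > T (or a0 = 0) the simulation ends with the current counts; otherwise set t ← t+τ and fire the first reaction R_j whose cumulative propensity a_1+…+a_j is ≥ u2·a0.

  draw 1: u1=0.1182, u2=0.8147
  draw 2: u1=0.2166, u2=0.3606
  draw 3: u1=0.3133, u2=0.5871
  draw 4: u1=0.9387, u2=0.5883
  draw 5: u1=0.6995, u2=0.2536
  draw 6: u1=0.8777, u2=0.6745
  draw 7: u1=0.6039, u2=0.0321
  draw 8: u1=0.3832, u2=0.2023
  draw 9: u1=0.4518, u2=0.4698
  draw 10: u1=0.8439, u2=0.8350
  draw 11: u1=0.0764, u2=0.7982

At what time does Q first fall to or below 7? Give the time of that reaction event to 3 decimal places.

t=0.000: P=3 Q=8 G=6 D=9
Draw 1: a1=1.926, a2=23.040, a3=35.856, a4=7.032, a0=67.854; τ=−ln(0.1182)/67.854=0.031 → t=0.031; u2·a0=0.8147·67.854=55.281; a1+a2=24.966 < 55.281 ≤ a1+…+a3=60.822 → R3 fires; P=3 Q=7 G=8 D=8
Draw 2: a1=1.712, a2=26.880, a3=27.888, a4=6.153, a0=62.633; τ=−ln(0.2166)/62.633=0.024 → t=0.056; u2·a0=0.3606·62.633=22.585; a1=1.712 < 22.585 ≤ a1+a2=28.592 → R2 fires; P=5 Q=6 G=7 D=8
Draw 3: a1=1.712, a2=20.160, a3=23.904, a4=8.790, a0=54.566; τ=−ln(0.3133)/54.566=0.021 → t=0.077; u2·a0=0.5871·54.566=32.036; a1+a2=21.872 < 32.036 ≤ a1+…+a3=45.776 → R3 fires; P=5 Q=5 G=9 D=7
Draw 4: a1=1.498, a2=21.600, a3=17.430, a4=7.325, a0=47.853; τ=−ln(0.9387)/47.853=0.001 → t=0.078; u2·a0=0.5883·47.853=28.152; a1+a2=23.098 < 28.152 ≤ a1+…+a3=40.528 → R3 fires; P=5 Q=4 G=11 D=6
Draw 5: a1=1.284, a2=21.120, a3=11.952, a4=5.860, a0=40.216; τ=−ln(0.6995)/40.216=0.009 → t=0.087; u2·a0=0.2536·40.216=10.199; a1=1.284 < 10.199 ≤ a1+a2=22.404 → R2 fires; P=7 Q=3 G=10 D=6
Draw 6: a1=1.284, a2=14.400, a3=8.964, a4=6.153, a0=30.801; τ=−ln(0.8777)/30.801=0.004 → t=0.092; u2·a0=0.6745·30.801=20.775; a1+a2=15.684 < 20.775 ≤ a1+…+a3=24.648 → R3 fires; P=7 Q=2 G=12 D=5
Draw 7: a1=1.070, a2=11.520, a3=4.980, a4=4.102, a0=21.672; τ=−ln(0.6039)/21.672=0.023 → t=0.115; u2·a0=0.0321·21.672=0.696 ≤ a1=1.070 → R1 fires; P=7 Q=2 G=14 D=4
Draw 8: a1=0.856, a2=13.440, a3=3.984, a4=4.102, a0=22.382; τ=−ln(0.3832)/22.382=0.043 → t=0.158; u2·a0=0.2023·22.382=4.528; a1=0.856 < 4.528 ≤ a1+a2=14.296 → R2 fires; P=9 Q=1 G=13 D=4
Draw 9: a1=0.856, a2=6.240, a3=1.992, a4=2.637, a0=11.725; τ=−ln(0.4518)/11.725=0.068 → t=0.225; u2·a0=0.4698·11.725=5.508; a1=0.856 < 5.508 ≤ a1+a2=7.096 → R2 fires; P=11 Q=0 G=12 D=4
Draw 10: a1=0.856, a2=0.000, a3=0.000, a4=0.000, a0=0.856; τ=−ln(0.8439)/0.856=0.198 → t=0.424; u2·a0=0.8350·0.856=0.715 ≤ a1=0.856 → R1 fires; P=11 Q=0 G=14 D=3
Draw 11: a1=0.642, a2=0.000, a3=0.000, a4=0.000, a0=0.642; τ=−ln(0.0764)/0.642=4.006 → t=4.430 > T=1.5: stop.
Q first becomes ≤ 7 when it reaches 7 at the event at t=0.031.

Threshold first reached at t = 0.031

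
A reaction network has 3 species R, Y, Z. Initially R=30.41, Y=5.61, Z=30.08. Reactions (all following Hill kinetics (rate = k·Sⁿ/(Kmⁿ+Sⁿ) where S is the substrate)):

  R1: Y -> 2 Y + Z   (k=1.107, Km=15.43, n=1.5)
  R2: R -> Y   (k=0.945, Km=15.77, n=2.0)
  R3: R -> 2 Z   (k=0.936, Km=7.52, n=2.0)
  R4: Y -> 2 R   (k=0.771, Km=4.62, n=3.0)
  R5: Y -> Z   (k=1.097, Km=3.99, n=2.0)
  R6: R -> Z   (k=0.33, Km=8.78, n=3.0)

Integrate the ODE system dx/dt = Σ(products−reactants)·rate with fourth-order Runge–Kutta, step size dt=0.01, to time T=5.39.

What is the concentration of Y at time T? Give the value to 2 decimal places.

RK4 with dt=0.01: 539 steps to T=5.39. Trajectory (selected grid times):
t=0.00: R=30.41 Y=5.61 Z=30.08
t=0.60: R=29.83 Y=5.45 Z=31.88
t=1.20: R=29.23 Y=5.30 Z=33.67
t=1.80: R=28.62 Y=5.15 Z=35.44
t=2.40: R=28.00 Y=5.02 Z=37.19
t=2.99: R=27.38 Y=4.90 Z=38.90
t=3.59: R=26.74 Y=4.78 Z=40.63
t=4.19: R=26.09 Y=4.67 Z=42.34
t=4.79: R=25.43 Y=4.57 Z=44.03
t=5.39: R=24.77 Y=4.47 Z=45.71
Read off Y at T=5.39: 4.47

Y at T = 4.47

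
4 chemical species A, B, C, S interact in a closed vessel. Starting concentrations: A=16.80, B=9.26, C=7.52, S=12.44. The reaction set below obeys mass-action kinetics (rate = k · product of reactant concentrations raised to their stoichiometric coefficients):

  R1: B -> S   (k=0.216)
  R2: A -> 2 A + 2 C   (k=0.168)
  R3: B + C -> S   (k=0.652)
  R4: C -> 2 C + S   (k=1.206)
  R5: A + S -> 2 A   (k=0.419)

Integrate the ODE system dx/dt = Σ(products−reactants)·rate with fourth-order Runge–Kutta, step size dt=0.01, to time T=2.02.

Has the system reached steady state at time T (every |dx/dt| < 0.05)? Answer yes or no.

RK4 with dt=0.01: 202 steps to T=2.02. Trajectory (selected grid times):
t=0.00: A=16.80 B=9.26 C=7.52 S=12.44
t=0.22: A=34.32 B=3.70 C=5.81 S=3.07
t=0.45: A=42.13 B=1.26 C=8.37 S=1.10
t=0.67: A=47.81 B=0.26 C=13.58 S=0.93
t=0.90: A=54.71 B=0.02 C=22.17 S=1.12
t=1.12: A=63.92 B=0.00 C=33.86 S=1.46
t=1.35: A=77.89 B=0.00 C=50.94 S=1.83
t=1.57: A=97.17 B=0.00 C=73.74 S=2.15
t=1.80: A=125.99 B=0.00 C=107.11 S=2.43
t=2.02: A=165.14 B=0.00 C=151.81 S=2.63
Rates at T: R1=0.0000, R2=27.7437, R3=0.0000, R4=183.0880, R5=182.2646
dx/dt at T (Σ net stoichiometry × rate): A=+210.0083, B=-0.0000, C=+238.5753, S=+0.8234
Largest |dx/dt| is |+238.5753| (C) ≥ 0.05 → not steady.

Steady state at T: no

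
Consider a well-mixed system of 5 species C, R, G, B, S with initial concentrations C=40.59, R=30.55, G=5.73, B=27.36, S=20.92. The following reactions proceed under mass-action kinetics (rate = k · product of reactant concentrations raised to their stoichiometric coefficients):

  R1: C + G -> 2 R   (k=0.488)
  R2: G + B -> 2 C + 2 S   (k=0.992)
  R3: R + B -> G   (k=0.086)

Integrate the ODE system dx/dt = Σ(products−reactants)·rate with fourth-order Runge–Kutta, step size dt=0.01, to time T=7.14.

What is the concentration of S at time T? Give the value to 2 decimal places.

RK4 with dt=0.01: 714 steps to T=7.14. Trajectory (selected grid times):
t=0.00: C=40.59 R=30.55 G=5.73 B=27.36 S=20.92
t=0.79: C=42.63 R=42.52 G=0.20 B=1.01 S=37.88
t=1.59: C=41.59 R=43.78 G=0.01 B=0.05 S=37.94
t=2.38: C=41.53 R=43.84 G=0.00 B=0.00 S=37.94
t=3.17: C=41.53 R=43.85 G=0.00 B=0.00 S=37.94
t=3.97: C=41.53 R=43.85 G=0.00 B=0.00 S=37.94
t=4.76: C=41.53 R=43.85 G=0.00 B=0.00 S=37.94
t=5.55: C=41.53 R=43.85 G=0.00 B=0.00 S=37.94
t=6.35: C=41.53 R=43.85 G=0.00 B=0.00 S=37.94
t=7.14: C=41.53 R=43.85 G=0.00 B=0.00 S=37.94
Read off S at T=7.14: 37.94

S at T = 37.94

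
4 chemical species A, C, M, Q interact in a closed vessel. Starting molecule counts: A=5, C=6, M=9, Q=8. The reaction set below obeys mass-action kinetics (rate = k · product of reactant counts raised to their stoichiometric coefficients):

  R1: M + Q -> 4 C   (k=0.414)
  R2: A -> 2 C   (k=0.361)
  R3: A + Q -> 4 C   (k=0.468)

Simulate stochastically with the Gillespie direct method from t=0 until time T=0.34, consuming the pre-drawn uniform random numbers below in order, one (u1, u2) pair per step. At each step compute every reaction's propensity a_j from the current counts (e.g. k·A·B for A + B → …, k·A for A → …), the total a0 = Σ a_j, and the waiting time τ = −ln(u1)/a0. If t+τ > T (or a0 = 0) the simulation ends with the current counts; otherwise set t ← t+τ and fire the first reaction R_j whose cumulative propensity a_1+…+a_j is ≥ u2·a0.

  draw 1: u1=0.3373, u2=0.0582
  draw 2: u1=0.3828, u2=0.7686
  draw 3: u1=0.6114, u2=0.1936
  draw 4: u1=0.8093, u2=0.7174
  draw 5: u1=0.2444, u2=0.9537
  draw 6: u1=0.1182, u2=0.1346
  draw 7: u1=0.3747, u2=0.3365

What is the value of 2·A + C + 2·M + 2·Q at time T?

Value at T = 50

Check how each reaction changes W = 2·A + C + 2·M + 2·Q (weight of products minus weight of reactants):
R1: M + Q -> 4 C: (1·4) − (2·1 + 2·1) = 4 − 4 = 0
R2: A -> 2 C: (1·2) − (2·1) = 2 − 2 = 0
R3: A + Q -> 4 C: (1·4) − (2·1 + 2·1) = 4 − 4 = 0
Every reaction leaves W unchanged, so W is conserved and no simulation is needed: W(T) = W(0) = 2·5 + 6 + 2·9 + 2·8 = 50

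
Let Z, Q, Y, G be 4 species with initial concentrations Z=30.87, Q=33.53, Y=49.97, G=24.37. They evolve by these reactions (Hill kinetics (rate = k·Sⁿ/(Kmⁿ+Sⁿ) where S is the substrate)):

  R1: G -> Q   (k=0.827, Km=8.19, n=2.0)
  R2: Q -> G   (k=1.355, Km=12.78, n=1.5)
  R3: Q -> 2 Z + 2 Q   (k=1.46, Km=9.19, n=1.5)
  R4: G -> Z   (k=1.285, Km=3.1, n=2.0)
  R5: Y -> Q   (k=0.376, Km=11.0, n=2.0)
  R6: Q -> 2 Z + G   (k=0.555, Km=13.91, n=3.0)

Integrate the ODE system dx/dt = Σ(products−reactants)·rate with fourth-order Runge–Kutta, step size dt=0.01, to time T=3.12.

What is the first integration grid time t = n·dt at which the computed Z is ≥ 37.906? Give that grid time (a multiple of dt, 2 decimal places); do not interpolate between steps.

RK4 with dt=0.01: 312 steps to T=3.12. Trajectory (selected grid times):
t=0.00: Z=30.87 Q=33.53 Y=49.97 G=24.37
t=0.35: Z=32.57 Q=33.80 Y=49.84 G=24.23
t=0.69: Z=34.22 Q=34.06 Y=49.72 G=24.10
t=1.04: Z=35.93 Q=34.32 Y=49.60 G=23.97
t=1.39: Z=37.63 Q=34.59 Y=49.47 G=23.84
t=1.44: Z=37.88 Q=34.62 Y=49.45 G=23.82
t=1.45: Z=37.92 Q=34.63 Y=49.45 G=23.81
t=1.73: Z=39.29 Q=34.84 Y=49.35 G=23.71
t=2.08: Z=41.00 Q=35.10 Y=49.22 G=23.58
t=2.43: Z=42.71 Q=35.37 Y=49.10 G=23.45
t=2.77: Z=44.37 Q=35.62 Y=48.98 G=23.33
t=3.12: Z=46.08 Q=35.88 Y=48.85 G=23.20
Z(1.44)=37.875 < 37.906 but Z(1.45)=37.924 ≥ 37.906, so the first grid time is t=1.45.

Threshold first reached at t = 1.45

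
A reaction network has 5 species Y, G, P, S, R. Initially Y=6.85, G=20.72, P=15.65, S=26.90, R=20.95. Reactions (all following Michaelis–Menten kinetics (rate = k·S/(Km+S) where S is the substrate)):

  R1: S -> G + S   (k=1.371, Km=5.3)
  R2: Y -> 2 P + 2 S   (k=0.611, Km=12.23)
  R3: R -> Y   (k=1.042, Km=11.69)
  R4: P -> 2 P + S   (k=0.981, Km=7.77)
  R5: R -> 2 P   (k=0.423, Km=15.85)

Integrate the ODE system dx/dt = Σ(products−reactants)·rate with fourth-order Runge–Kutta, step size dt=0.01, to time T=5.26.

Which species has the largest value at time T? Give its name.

RK4 with dt=0.01: 526 steps to T=5.26. Trajectory (selected grid times):
t=0.00: Y=6.85 G=20.72 P=15.65 S=26.90 R=20.95
t=0.58: Y=7.11 G=21.39 P=16.57 S=27.54 R=20.42
t=1.17: Y=7.36 G=22.07 P=17.51 S=28.21 R=19.90
t=1.75: Y=7.61 G=22.74 P=18.45 S=28.87 R=19.38
t=2.34: Y=7.85 G=23.42 P=19.41 S=29.56 R=18.86
t=2.92: Y=8.08 G=24.10 P=20.37 S=30.25 R=18.36
t=3.51: Y=8.31 G=24.79 P=21.35 S=30.96 R=17.85
t=4.09: Y=8.53 G=25.47 P=22.31 S=31.67 R=17.36
t=4.68: Y=8.74 G=26.16 P=23.30 S=32.40 R=16.87
t=5.26: Y=8.95 G=26.84 P=24.28 S=33.13 R=16.39
At T=5.26: Y=8.95 G=26.84 P=24.28 S=33.13 R=16.39; the largest is S.

Dominant species at T: S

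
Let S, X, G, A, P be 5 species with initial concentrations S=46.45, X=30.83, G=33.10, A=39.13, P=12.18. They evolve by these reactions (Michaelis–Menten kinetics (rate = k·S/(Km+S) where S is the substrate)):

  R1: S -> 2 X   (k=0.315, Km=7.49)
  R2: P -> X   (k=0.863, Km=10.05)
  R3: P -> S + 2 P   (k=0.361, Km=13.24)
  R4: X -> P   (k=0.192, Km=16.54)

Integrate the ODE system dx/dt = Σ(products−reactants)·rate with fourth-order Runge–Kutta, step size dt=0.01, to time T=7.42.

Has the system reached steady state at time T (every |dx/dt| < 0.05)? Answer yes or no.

RK4 with dt=0.01: 742 steps to T=7.42. Trajectory (selected grid times):
t=0.00: S=46.45 X=30.83 G=33.10 A=39.13 P=12.18
t=0.82: S=46.37 X=31.56 G=33.10 A=39.13 P=12.04
t=1.65: S=46.29 X=32.29 G=33.10 A=39.13 P=11.90
t=2.47: S=46.20 X=33.02 G=33.10 A=39.13 P=11.76
t=3.30: S=46.12 X=33.74 G=33.10 A=39.13 P=11.62
t=4.12: S=46.03 X=34.46 G=33.10 A=39.13 P=11.48
t=4.95: S=45.95 X=35.18 G=33.10 A=39.13 P=11.35
t=5.77: S=45.86 X=35.89 G=33.10 A=39.13 P=11.22
t=6.60: S=45.78 X=36.61 G=33.10 A=39.13 P=11.09
t=7.42: S=45.69 X=37.32 G=33.10 A=39.13 P=10.96
Rates at T: R1=0.2706, R2=0.4502, R3=0.1635, R4=0.1330
dx/dt at T (Σ net stoichiometry × rate): S=-0.1071, X=+0.8585, G=+0.0000, A=+0.0000, P=-0.1537
Largest |dx/dt| is |+0.8585| (X) ≥ 0.05 → not steady.

Steady state at T: no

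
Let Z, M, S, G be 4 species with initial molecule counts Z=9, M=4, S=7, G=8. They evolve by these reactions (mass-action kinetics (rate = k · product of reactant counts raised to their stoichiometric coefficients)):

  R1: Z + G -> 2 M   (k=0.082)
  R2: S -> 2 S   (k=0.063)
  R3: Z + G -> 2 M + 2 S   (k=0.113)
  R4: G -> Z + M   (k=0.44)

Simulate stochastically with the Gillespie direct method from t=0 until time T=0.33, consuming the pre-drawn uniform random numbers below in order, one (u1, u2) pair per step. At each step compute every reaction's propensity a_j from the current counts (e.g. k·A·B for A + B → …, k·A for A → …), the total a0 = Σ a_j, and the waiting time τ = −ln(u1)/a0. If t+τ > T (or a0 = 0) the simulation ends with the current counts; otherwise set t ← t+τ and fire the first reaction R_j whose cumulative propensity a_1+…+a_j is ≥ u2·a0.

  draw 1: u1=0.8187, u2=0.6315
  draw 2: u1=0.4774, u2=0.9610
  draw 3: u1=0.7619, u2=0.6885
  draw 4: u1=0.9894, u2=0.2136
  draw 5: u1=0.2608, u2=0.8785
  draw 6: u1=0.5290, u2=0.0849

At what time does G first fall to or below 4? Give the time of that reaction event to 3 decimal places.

Threshold first reached at t = 0.083

t=0.000: Z=9 M=4 S=7 G=8
Draw 1: a1=5.904, a2=0.441, a3=8.136, a4=3.520, a0=18.001; τ=−ln(0.8187)/18.001=0.011 → t=0.011; u2·a0=0.6315·18.001=11.368; a1+a2=6.345 < 11.368 ≤ a1+…+a3=14.481 → R3 fires; Z=8 M=6 S=9 G=7
Draw 2: a1=4.592, a2=0.567, a3=6.328, a4=3.080, a0=14.567; τ=−ln(0.4774)/14.567=0.051 → t=0.062; u2·a0=0.9610·14.567=13.999; a1+…+a3=11.487 < 13.999 ≤ a1+…+a4=14.567 → R4 fires; Z=9 M=7 S=9 G=6
Draw 3: a1=4.428, a2=0.567, a3=6.102, a4=2.640, a0=13.737; τ=−ln(0.7619)/13.737=0.020 → t=0.082; u2·a0=0.6885·13.737=9.458; a1+a2=4.995 < 9.458 ≤ a1+…+a3=11.097 → R3 fires; Z=8 M=9 S=11 G=5
Draw 4: a1=3.280, a2=0.693, a3=4.520, a4=2.200, a0=10.693; τ=−ln(0.9894)/10.693=0.001 → t=0.083; u2·a0=0.2136·10.693=2.284 ≤ a1=3.280 → R1 fires; Z=7 M=11 S=11 G=4
Draw 5: a1=2.296, a2=0.693, a3=3.164, a4=1.760, a0=7.913; τ=−ln(0.2608)/7.913=0.170 → t=0.253; u2·a0=0.8785·7.913=6.952; a1+…+a3=6.153 < 6.952 ≤ a1+…+a4=7.913 → R4 fires; Z=8 M=12 S=11 G=3
Draw 6: a1=1.968, a2=0.693, a3=2.712, a4=1.320, a0=6.693; τ=−ln(0.5290)/6.693=0.095 → t=0.348 > T=0.33: stop.
G first becomes ≤ 4 when it reaches 4 at the event at t=0.083.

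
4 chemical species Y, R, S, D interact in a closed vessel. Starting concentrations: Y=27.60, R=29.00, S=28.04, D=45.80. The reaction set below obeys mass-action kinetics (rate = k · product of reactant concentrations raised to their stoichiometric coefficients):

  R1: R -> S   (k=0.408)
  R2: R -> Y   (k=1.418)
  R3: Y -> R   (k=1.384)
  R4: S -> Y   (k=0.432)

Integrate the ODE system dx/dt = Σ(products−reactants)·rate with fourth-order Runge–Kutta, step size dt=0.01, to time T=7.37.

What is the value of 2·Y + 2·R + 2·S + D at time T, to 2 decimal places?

Check how each reaction changes W = 2·Y + 2·R + 2·S + D (weight of products minus weight of reactants):
R1: R -> S: (2·1) − (2·1) = 2 − 2 = 0
R2: R -> Y: (2·1) − (2·1) = 2 − 2 = 0
R3: Y -> R: (2·1) − (2·1) = 2 − 2 = 0
R4: S -> Y: (2·1) − (2·1) = 2 − 2 = 0
Every reaction leaves W unchanged, so W is conserved and no simulation is needed: W(T) = W(0) = 2·27.60 + 2·29.00 + 2·28.04 + 45.80 = 215.08

Value at T = 215.08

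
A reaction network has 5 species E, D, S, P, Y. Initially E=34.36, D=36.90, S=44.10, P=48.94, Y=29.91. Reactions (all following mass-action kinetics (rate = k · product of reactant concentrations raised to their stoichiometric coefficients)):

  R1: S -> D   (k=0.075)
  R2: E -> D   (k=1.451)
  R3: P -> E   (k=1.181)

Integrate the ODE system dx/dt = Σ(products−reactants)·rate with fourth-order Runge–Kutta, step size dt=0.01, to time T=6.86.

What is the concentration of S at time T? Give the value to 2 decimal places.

S at T = 26.36

RK4 with dt=0.01: 686 steps to T=6.86. Trajectory (selected grid times):
t=0.00: E=34.36 D=36.90 S=44.10 P=48.94 Y=29.91
t=0.76: E=27.59 D=75.11 S=41.66 P=19.95 Y=29.91
t=1.52: E=15.76 D=101.07 S=39.35 P=8.13 Y=29.91
t=2.29: E=7.84 D=116.04 S=37.14 P=3.27 Y=29.91
t=3.05: E=3.69 D=124.20 S=35.08 P=1.33 Y=29.91
t=3.81: E=1.67 D=128.95 S=33.14 P=0.54 Y=29.91
t=4.57: E=0.73 D=132.04 S=31.30 P=0.22 Y=29.91
t=5.34: E=0.31 D=134.35 S=29.55 P=0.09 Y=29.91
t=6.10: E=0.13 D=136.22 S=27.91 P=0.04 Y=29.91
t=6.86: E=0.06 D=137.87 S=26.36 P=0.01 Y=29.91
Read off S at T=6.86: 26.36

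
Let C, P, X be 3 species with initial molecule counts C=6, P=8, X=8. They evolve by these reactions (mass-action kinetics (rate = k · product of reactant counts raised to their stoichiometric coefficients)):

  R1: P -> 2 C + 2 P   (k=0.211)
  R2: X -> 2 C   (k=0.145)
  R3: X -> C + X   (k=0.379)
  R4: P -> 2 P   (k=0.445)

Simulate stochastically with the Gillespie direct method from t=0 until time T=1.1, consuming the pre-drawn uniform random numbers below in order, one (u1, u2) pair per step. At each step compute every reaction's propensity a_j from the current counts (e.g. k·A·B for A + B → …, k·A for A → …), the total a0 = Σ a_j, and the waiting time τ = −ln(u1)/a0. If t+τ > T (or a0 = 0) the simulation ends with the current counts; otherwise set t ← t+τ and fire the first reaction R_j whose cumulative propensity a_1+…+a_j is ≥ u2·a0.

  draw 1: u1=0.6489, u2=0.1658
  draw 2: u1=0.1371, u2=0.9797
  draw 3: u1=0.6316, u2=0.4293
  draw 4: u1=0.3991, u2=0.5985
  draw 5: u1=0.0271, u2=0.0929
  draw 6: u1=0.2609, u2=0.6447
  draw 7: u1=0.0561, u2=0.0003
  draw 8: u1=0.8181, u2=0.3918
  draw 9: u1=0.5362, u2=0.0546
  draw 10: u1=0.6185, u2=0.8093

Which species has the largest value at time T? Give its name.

t=0.000: C=6 P=8 X=8
Draw 1: a1=1.688, a2=1.160, a3=3.032, a4=3.560, a0=9.440; τ=−ln(0.6489)/9.440=0.046 → t=0.046; u2·a0=0.1658·9.440=1.565 ≤ a1=1.688 → R1 fires; C=8 P=9 X=8
Draw 2: a1=1.899, a2=1.160, a3=3.032, a4=4.005, a0=10.096; τ=−ln(0.1371)/10.096=0.197 → t=0.243; u2·a0=0.9797·10.096=9.891; a1+…+a3=6.091 < 9.891 ≤ a1+…+a4=10.096 → R4 fires; C=8 P=10 X=8
Draw 3: a1=2.110, a2=1.160, a3=3.032, a4=4.450, a0=10.752; τ=−ln(0.6316)/10.752=0.043 → t=0.285; u2·a0=0.4293·10.752=4.616; a1+a2=3.270 < 4.616 ≤ a1+…+a3=6.302 → R3 fires; C=9 P=10 X=8
Draw 4: a1=2.110, a2=1.160, a3=3.032, a4=4.450, a0=10.752; τ=−ln(0.3991)/10.752=0.085 → t=0.371; u2·a0=0.5985·10.752=6.435; a1+…+a3=6.302 < 6.435 ≤ a1+…+a4=10.752 → R4 fires; C=9 P=11 X=8
Draw 5: a1=2.321, a2=1.160, a3=3.032, a4=4.895, a0=11.408; τ=−ln(0.0271)/11.408=0.316 → t=0.687; u2·a0=0.0929·11.408=1.060 ≤ a1=2.321 → R1 fires; C=11 P=12 X=8
Draw 6: a1=2.532, a2=1.160, a3=3.032, a4=5.340, a0=12.064; τ=−ln(0.2609)/12.064=0.111 → t=0.798; u2·a0=0.6447·12.064=7.778; a1+…+a3=6.724 < 7.778 ≤ a1+…+a4=12.064 → R4 fires; C=11 P=13 X=8
Draw 7: a1=2.743, a2=1.160, a3=3.032, a4=5.785, a0=12.720; τ=−ln(0.0561)/12.720=0.226 → t=1.025; u2·a0=0.0003·12.720=0.004 ≤ a1=2.743 → R1 fires; C=13 P=14 X=8
Draw 8: a1=2.954, a2=1.160, a3=3.032, a4=6.230, a0=13.376; τ=−ln(0.8181)/13.376=0.015 → t=1.040; u2·a0=0.3918·13.376=5.241; a1+a2=4.114 < 5.241 ≤ a1+…+a3=7.146 → R3 fires; C=14 P=14 X=8
Draw 9: a1=2.954, a2=1.160, a3=3.032, a4=6.230, a0=13.376; τ=−ln(0.5362)/13.376=0.047 → t=1.087; u2·a0=0.0546·13.376=0.730 ≤ a1=2.954 → R1 fires; C=16 P=15 X=8
Draw 10: a1=3.165, a2=1.160, a3=3.032, a4=6.675, a0=14.032; τ=−ln(0.6185)/14.032=0.034 → t=1.121 > T=1.1: stop.
At T=1.1: C=16 P=15 X=8; the largest is C.

Dominant species at T: C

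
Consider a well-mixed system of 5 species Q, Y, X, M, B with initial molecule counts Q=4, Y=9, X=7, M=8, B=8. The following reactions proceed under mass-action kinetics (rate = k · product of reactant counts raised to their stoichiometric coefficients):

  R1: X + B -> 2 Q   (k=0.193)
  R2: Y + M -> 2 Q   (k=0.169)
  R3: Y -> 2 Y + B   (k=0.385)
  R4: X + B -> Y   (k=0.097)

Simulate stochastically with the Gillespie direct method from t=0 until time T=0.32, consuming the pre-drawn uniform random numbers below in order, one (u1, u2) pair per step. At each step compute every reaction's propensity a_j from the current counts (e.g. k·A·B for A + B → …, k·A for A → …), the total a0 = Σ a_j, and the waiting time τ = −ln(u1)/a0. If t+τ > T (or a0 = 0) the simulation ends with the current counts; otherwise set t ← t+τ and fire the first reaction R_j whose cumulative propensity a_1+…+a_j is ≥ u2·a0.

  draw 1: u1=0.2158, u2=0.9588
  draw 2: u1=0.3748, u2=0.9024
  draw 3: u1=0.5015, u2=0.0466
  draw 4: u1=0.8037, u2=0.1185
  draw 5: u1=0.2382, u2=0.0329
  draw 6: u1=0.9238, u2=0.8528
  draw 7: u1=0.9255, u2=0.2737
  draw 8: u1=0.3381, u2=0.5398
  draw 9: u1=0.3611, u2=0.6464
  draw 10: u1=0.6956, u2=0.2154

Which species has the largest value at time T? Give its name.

Dominant species at T: Q

t=0.000: Q=4 Y=9 X=7 M=8 B=8
Draw 1: a1=10.808, a2=12.168, a3=3.465, a4=5.432, a0=31.873; τ=−ln(0.2158)/31.873=0.048 → t=0.048; u2·a0=0.9588·31.873=30.560; a1+…+a3=26.441 < 30.560 ≤ a1+…+a4=31.873 → R4 fires; Q=4 Y=10 X=6 M=8 B=7
Draw 2: a1=8.106, a2=13.520, a3=3.850, a4=4.074, a0=29.550; τ=−ln(0.3748)/29.550=0.033 → t=0.081; u2·a0=0.9024·29.550=26.666; a1+…+a3=25.476 < 26.666 ≤ a1+…+a4=29.550 → R4 fires; Q=4 Y=11 X=5 M=8 B=6
Draw 3: a1=5.790, a2=14.872, a3=4.235, a4=2.910, a0=27.807; τ=−ln(0.5015)/27.807=0.025 → t=0.106; u2·a0=0.0466·27.807=1.296 ≤ a1=5.790 → R1 fires; Q=6 Y=11 X=4 M=8 B=5
Draw 4: a1=3.860, a2=14.872, a3=4.235, a4=1.940, a0=24.907; τ=−ln(0.8037)/24.907=0.009 → t=0.115; u2·a0=0.1185·24.907=2.951 ≤ a1=3.860 → R1 fires; Q=8 Y=11 X=3 M=8 B=4
Draw 5: a1=2.316, a2=14.872, a3=4.235, a4=1.164, a0=22.587; τ=−ln(0.2382)/22.587=0.064 → t=0.178; u2·a0=0.0329·22.587=0.743 ≤ a1=2.316 → R1 fires; Q=10 Y=11 X=2 M=8 B=3
Draw 6: a1=1.158, a2=14.872, a3=4.235, a4=0.582, a0=20.847; τ=−ln(0.9238)/20.847=0.004 → t=0.182; u2·a0=0.8528·20.847=17.778; a1+a2=16.030 < 17.778 ≤ a1+…+a3=20.265 → R3 fires; Q=10 Y=12 X=2 M=8 B=4
Draw 7: a1=1.544, a2=16.224, a3=4.620, a4=0.776, a0=23.164; τ=−ln(0.9255)/23.164=0.003 → t=0.186; u2·a0=0.2737·23.164=6.340; a1=1.544 < 6.340 ≤ a1+a2=17.768 → R2 fires; Q=12 Y=11 X=2 M=7 B=4
Draw 8: a1=1.544, a2=13.013, a3=4.235, a4=0.776, a0=19.568; τ=−ln(0.3381)/19.568=0.055 → t=0.241; u2·a0=0.5398·19.568=10.563; a1=1.544 < 10.563 ≤ a1+a2=14.557 → R2 fires; Q=14 Y=10 X=2 M=6 B=4
Draw 9: a1=1.544, a2=10.140, a3=3.850, a4=0.776, a0=16.310; τ=−ln(0.3611)/16.310=0.062 → t=0.303; u2·a0=0.6464·16.310=10.543; a1=1.544 < 10.543 ≤ a1+a2=11.684 → R2 fires; Q=16 Y=9 X=2 M=5 B=4
Draw 10: a1=1.544, a2=7.605, a3=3.465, a4=0.776, a0=13.390; τ=−ln(0.6956)/13.390=0.027 → t=0.331 > T=0.32: stop.
At T=0.32: Q=16 Y=9 X=2 M=5 B=4; the largest is Q.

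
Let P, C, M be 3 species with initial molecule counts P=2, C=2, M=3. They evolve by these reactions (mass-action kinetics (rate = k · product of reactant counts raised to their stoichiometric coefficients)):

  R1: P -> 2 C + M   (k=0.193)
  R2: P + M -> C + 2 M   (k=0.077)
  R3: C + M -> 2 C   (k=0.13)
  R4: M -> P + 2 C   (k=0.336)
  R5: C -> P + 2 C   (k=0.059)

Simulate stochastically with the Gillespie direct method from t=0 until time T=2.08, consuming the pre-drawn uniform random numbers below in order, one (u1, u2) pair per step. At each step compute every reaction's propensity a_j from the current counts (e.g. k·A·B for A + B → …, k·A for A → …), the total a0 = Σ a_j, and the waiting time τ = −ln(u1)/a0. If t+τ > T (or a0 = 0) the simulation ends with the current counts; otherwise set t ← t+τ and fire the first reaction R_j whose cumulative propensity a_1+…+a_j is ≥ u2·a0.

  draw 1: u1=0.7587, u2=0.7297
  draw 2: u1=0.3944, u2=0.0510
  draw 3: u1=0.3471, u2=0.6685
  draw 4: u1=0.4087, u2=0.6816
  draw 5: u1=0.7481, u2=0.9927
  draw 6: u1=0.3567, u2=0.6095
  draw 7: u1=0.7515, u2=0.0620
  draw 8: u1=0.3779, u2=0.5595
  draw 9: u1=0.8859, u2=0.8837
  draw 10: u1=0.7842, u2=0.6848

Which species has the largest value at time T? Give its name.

Dominant species at T: C

t=0.000: P=2 C=2 M=3
Draw 1: a1=0.386, a2=0.462, a3=0.780, a4=1.008, a5=0.118, a0=2.754; τ=−ln(0.7587)/2.754=0.100 → t=0.100; u2·a0=0.7297·2.754=2.010; a1+…+a3=1.628 < 2.010 ≤ a1+…+a4=2.636 → R4 fires; P=3 C=4 M=2
Draw 2: a1=0.579, a2=0.462, a3=1.040, a4=0.672, a5=0.236, a0=2.989; τ=−ln(0.3944)/2.989=0.311 → t=0.412; u2·a0=0.0510·2.989=0.152 ≤ a1=0.579 → R1 fires; P=2 C=6 M=3
Draw 3: a1=0.386, a2=0.462, a3=2.340, a4=1.008, a5=0.354, a0=4.550; τ=−ln(0.3471)/4.550=0.233 → t=0.644; u2·a0=0.6685·4.550=3.042; a1+a2=0.848 < 3.042 ≤ a1+…+a3=3.188 → R3 fires; P=2 C=7 M=2
Draw 4: a1=0.386, a2=0.308, a3=1.820, a4=0.672, a5=0.413, a0=3.599; τ=−ln(0.4087)/3.599=0.249 → t=0.893; u2·a0=0.6816·3.599=2.453; a1+a2=0.694 < 2.453 ≤ a1+…+a3=2.514 → R3 fires; P=2 C=8 M=1
Draw 5: a1=0.386, a2=0.154, a3=1.040, a4=0.336, a5=0.472, a0=2.388; τ=−ln(0.7481)/2.388=0.122 → t=1.014; u2·a0=0.9927·2.388=2.371; a1+…+a4=1.916 < 2.371 ≤ a1+…+a5=2.388 → R5 fires; P=3 C=9 M=1
Draw 6: a1=0.579, a2=0.231, a3=1.170, a4=0.336, a5=0.531, a0=2.847; τ=−ln(0.3567)/2.847=0.362 → t=1.376; u2·a0=0.6095·2.847=1.735; a1+a2=0.810 < 1.735 ≤ a1+…+a3=1.980 → R3 fires; P=3 C=10 M=0
Draw 7: a1=0.579, a2=0.000, a3=0.000, a4=0.000, a5=0.590, a0=1.169; τ=−ln(0.7515)/1.169=0.244 → t=1.621; u2·a0=0.0620·1.169=0.072 ≤ a1=0.579 → R1 fires; P=2 C=12 M=1
Draw 8: a1=0.386, a2=0.154, a3=1.560, a4=0.336, a5=0.708, a0=3.144; τ=−ln(0.3779)/3.144=0.310 → t=1.930; u2·a0=0.5595·3.144=1.759; a1+a2=0.540 < 1.759 ≤ a1+…+a3=2.100 → R3 fires; P=2 C=13 M=0
Draw 9: a1=0.386, a2=0.000, a3=0.000, a4=0.000, a5=0.767, a0=1.153; τ=−ln(0.8859)/1.153=0.105 → t=2.035; u2·a0=0.8837·1.153=1.019; a1+…+a4=0.386 < 1.019 ≤ a1+…+a5=1.153 → R5 fires; P=3 C=14 M=0
Draw 10: a1=0.579, a2=0.000, a3=0.000, a4=0.000, a5=0.826, a0=1.405; τ=−ln(0.7842)/1.405=0.173 → t=2.208 > T=2.08: stop.
At T=2.08: P=3 C=14 M=0; the largest is C.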